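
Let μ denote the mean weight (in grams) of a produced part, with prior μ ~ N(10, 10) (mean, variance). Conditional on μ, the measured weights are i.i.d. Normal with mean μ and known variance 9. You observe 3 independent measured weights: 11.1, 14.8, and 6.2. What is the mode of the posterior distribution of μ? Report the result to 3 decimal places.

n = 3; x̄ = (11.1 + 14.8 + 6.2)/3 = 32.1/3 = 10.7.
For a Normal prior and Normal likelihood with known variance, the posterior is Normal; its mode equals its mean, the precision-weighted average.
Prior precision 1/σ₀² = 1/10 = 0.1; data precision n/σ² = 3/9 = 1/3.
μ̂ = (0.1·10 + (1/3)·10.7) / (0.1 + 1/3) = (137/30)/(13/30) = 137/13 ≈ 10.538.

μ̂_MAP = 10.538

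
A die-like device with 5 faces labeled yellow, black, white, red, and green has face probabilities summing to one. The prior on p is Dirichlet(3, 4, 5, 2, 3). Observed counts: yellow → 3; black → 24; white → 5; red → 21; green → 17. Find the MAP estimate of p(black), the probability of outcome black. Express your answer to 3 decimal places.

The posterior is Dirichlet(αᵢ + nᵢ) = Dirichlet(6, 28, 10, 23, 20).
For a Dirichlet(a₁,…,a_K) with all aᵢ > 1, the mode has j-th component (aⱼ − 1)/(Σaᵢ − K).
Here Σaᵢ = 87 and K = 5, so p(black) = (28 − 1)/(87 − 5) = 27/82 ≈ 0.329.

MAP estimate of p(black) = 0.329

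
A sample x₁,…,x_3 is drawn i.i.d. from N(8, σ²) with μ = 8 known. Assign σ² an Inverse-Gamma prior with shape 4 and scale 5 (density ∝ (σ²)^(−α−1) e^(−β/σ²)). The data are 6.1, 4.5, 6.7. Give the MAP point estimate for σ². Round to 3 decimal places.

Sum of squared deviations about the known mean: SS = (6.1−8)² + (4.5−8)² + (6.7−8)² = 17.55.
The Normal likelihood contributes (σ²)^(−n/2) exp(−SS/(2σ²)), so the posterior is Inverse-Gamma(α + n/2, β + SS/2) = Inverse-Gamma(5.5, 13.775).
The mode of Inverse-Gamma(a, b) is b/(a+1) = 13.775/6.5 ≈ 2.119.

σ̂²_MAP = 2.119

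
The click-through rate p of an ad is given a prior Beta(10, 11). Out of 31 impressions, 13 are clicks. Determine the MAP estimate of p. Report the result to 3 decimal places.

p̂_MAP = 0.440

Prior: Beta(10, 11).
Data: 13 successes in 31 trials. The binomial likelihood contributes p^13(1−p)^18, so the posterior is Beta(10+13, 11+18) = Beta(23, 29).
For Beta(a, b) with a, b > 1 the mode is (a−1)/(a+b−2) = 22/50 ≈ 0.440.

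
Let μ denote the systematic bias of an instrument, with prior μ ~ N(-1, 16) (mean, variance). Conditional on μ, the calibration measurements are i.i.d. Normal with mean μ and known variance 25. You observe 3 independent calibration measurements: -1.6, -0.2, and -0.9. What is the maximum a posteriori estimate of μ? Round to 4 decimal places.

n = 3; x̄ = ((-1.6) + (-0.2) + (-0.9))/3 = -2.7/3 = -0.9.
For a Normal prior and Normal likelihood with known variance, the posterior is Normal; its mode equals its mean, the precision-weighted average.
Prior precision 1/σ₀² = 1/16 = 0.0625; data precision n/σ² = 3/25 = 0.12.
μ̂ = (0.0625·(-1) + 0.12·(-0.9)) / (0.0625 + 0.12) = (-0.1705)/0.1825 = -341/365 ≈ -0.9342.

μ̂_MAP = -0.9342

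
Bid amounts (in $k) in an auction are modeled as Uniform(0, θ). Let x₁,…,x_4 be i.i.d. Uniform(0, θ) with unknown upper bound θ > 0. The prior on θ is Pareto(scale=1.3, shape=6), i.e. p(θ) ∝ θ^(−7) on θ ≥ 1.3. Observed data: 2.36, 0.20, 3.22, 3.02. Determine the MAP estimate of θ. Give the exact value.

θ̂_MAP = 3.22

The Uniform(0, θ) likelihood is θ^(−n) for θ ≥ max(xᵢ), zero otherwise. Here max(xᵢ) = 3.22.
Posterior ∝ θ^(−7) · θ^(−4) = θ^(−11) on θ ≥ max(1.3, 3.22) = 3.22.
This density is strictly decreasing in θ, so the posterior mode lies at the lower boundary of the support.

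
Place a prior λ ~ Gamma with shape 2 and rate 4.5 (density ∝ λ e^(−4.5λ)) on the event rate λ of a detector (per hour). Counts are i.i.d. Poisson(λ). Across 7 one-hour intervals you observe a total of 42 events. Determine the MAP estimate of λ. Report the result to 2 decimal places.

λ̂_MAP = 3.74

Σxᵢ = 42, n = 7.
Posterior ∝ λe^(−4.5λ) · λ^42e^(−7λ) = λ^43e^(−11.5λ), i.e. Gamma(shape=44, rate=11.5).
The mode of a Gamma(a, b) with a ≥ 1 (shape–rate) is (a−1)/b = 43/11.5 ≈ 3.74.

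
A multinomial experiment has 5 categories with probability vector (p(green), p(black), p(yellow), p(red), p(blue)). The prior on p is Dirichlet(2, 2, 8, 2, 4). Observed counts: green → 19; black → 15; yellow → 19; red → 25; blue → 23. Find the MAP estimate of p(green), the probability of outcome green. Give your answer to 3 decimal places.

The posterior is Dirichlet(αᵢ + nᵢ) = Dirichlet(21, 17, 27, 27, 27).
For a Dirichlet(a₁,…,a_K) with all aᵢ > 1, the mode has j-th component (aⱼ − 1)/(Σaᵢ − K).
Here Σaᵢ = 119 and K = 5, so p(green) = (21 − 1)/(119 − 5) = 20/114 ≈ 0.175.

MAP estimate of p(green) = 0.175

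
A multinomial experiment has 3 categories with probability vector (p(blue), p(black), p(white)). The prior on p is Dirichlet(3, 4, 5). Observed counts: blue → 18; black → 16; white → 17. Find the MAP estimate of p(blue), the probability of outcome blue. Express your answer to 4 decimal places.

MAP estimate of p(blue) = 0.3333

The posterior is Dirichlet(αᵢ + nᵢ) = Dirichlet(21, 20, 22).
For a Dirichlet(a₁,…,a_K) with all aᵢ > 1, the mode has j-th component (aⱼ − 1)/(Σaᵢ − K).
Here Σaᵢ = 63 and K = 3, so p(blue) = (21 − 1)/(63 − 3) = 20/60 ≈ 0.3333.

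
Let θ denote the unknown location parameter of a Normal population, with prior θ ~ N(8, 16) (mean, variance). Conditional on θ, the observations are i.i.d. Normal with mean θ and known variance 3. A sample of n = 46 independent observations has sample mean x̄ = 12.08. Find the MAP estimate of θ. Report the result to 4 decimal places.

n = 46, x̄ = 12.08.
For a Normal prior and Normal likelihood with known variance, the posterior is Normal; its mode equals its mean, the precision-weighted average.
Prior precision 1/σ₀² = 1/16 = 0.0625; data precision n/σ² = 46/3.
θ̂ = (0.0625·8 + (46/3)·12.08) / (0.0625 + 46/3) = (27859/150)/(739/48) = 222872/18475 ≈ 12.0634.

θ̂_MAP = 12.0634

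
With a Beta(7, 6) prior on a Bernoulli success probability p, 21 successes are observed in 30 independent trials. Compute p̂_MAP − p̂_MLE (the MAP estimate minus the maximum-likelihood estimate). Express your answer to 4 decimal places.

Posterior is Beta(28, 15); MAP = (28−1)/(43−2) = 27/41 ≈ 0.65854.
MLE ignores the prior: p̂_MLE = k/n = 21/30 ≈ 0.70000.
Difference = 27/41 − 21/30 = -17/410 ≈ -0.0415.

MAP − MLE = -0.0415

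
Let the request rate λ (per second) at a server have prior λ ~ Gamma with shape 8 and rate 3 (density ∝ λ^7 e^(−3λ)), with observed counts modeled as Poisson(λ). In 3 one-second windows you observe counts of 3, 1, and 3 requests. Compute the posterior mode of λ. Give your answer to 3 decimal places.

λ̂_MAP = 2.333

Σxᵢ = 3+1+3 = 7, with n = 3.
Posterior ∝ λ^7e^(−3λ) · λ^7e^(−3λ) = λ^14e^(−6λ), i.e. Gamma(shape=15, rate=6).
The mode of a Gamma(a, b) with a ≥ 1 (shape–rate) is (a−1)/b = 14/6 ≈ 2.333.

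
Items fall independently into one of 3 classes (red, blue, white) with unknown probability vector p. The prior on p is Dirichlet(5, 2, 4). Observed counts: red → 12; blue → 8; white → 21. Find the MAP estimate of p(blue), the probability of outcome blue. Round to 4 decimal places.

MAP estimate of p(blue) = 0.1837

The posterior is Dirichlet(αᵢ + nᵢ) = Dirichlet(17, 10, 25).
For a Dirichlet(a₁,…,a_K) with all aᵢ > 1, the mode has j-th component (aⱼ − 1)/(Σaᵢ − K).
Here Σaᵢ = 52 and K = 3, so p(blue) = (10 − 1)/(52 − 3) = 9/49 ≈ 0.1837.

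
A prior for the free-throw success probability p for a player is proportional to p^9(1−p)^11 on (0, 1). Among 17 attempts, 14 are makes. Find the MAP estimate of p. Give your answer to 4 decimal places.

p̂_MAP = 0.6216

The prior density ∝ p^9(1−p)^11 is the kernel of Beta(10, 12).
Data: 14 successes in 17 trials. The binomial likelihood contributes p^14(1−p)^3, so the posterior is Beta(10+14, 12+3) = Beta(24, 15).
For Beta(a, b) with a, b > 1 the mode is (a−1)/(a+b−2) = 23/37 ≈ 0.6216.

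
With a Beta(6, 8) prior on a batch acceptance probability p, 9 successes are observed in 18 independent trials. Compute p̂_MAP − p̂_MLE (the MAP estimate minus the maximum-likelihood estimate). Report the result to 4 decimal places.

MAP − MLE = -0.0333

Posterior is Beta(15, 17); MAP = (15−1)/(32−2) = 14/30 ≈ 0.46667.
MLE ignores the prior: p̂_MLE = k/n = 9/18 ≈ 0.50000.
Difference = 14/30 − 9/18 = -1/30 ≈ -0.0333.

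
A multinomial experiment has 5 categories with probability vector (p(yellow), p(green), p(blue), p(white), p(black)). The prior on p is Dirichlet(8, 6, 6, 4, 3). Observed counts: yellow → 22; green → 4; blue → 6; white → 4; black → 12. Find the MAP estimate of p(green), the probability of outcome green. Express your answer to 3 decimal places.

The posterior is Dirichlet(αᵢ + nᵢ) = Dirichlet(30, 10, 12, 8, 15).
For a Dirichlet(a₁,…,a_K) with all aᵢ > 1, the mode has j-th component (aⱼ − 1)/(Σaᵢ − K).
Here Σaᵢ = 75 and K = 5, so p(green) = (10 − 1)/(75 − 5) = 9/70 ≈ 0.129.

MAP estimate of p(green) = 0.129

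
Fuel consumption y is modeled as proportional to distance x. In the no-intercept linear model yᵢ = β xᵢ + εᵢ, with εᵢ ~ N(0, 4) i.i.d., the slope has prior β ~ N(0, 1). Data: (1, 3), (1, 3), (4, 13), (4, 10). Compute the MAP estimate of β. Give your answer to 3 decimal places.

β̂_MAP = 2.579

log p(β | y) = −Σ(yᵢ − βxᵢ)²/(2·4) − β²/(2·1) + const.
Setting the derivative to zero: Σxᵢ(yᵢ − βxᵢ)/4 − β/1 = 0, so β = Σxᵢyᵢ / (Σxᵢ² + σ²/τ²).
Σxᵢyᵢ = 1·3 + 1·3 + 4·13 + 4·10 = 98; Σxᵢ² = 34; σ²/τ² = 4.
β̂_MAP = 98 / (34 + 4) = 98/38 ≈ 2.579.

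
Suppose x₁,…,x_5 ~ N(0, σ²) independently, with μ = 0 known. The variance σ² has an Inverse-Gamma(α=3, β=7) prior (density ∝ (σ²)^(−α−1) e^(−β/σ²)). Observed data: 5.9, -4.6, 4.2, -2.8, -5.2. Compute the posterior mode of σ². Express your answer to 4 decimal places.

Sum of squared deviations about the known mean: SS = (5.9−0)² + (-4.6−0)² + (4.2−0)² + (-2.8−0)² + (-5.2−0)² = 108.49.
The Normal likelihood contributes (σ²)^(−n/2) exp(−SS/(2σ²)), so the posterior is Inverse-Gamma(α + n/2, β + SS/2) = Inverse-Gamma(5.5, 61.245).
The mode of Inverse-Gamma(a, b) is b/(a+1) = 61.245/6.5 ≈ 9.4223.

σ̂²_MAP = 9.4223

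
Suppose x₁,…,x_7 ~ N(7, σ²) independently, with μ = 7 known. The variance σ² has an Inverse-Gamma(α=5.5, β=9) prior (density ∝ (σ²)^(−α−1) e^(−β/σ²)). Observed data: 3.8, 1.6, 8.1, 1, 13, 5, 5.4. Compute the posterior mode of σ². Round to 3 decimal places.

σ̂²_MAP = 6.859

Sum of squared deviations about the known mean: SS = (3.8−7)² + (1.6−7)² + (8.1−7)² + (1−7)² + (13−7)² + (5−7)² + (5.4−7)² = 119.17.
The Normal likelihood contributes (σ²)^(−n/2) exp(−SS/(2σ²)), so the posterior is Inverse-Gamma(α + n/2, β + SS/2) = Inverse-Gamma(9, 68.585).
The mode of Inverse-Gamma(a, b) is b/(a+1) = 68.585/10 ≈ 6.859.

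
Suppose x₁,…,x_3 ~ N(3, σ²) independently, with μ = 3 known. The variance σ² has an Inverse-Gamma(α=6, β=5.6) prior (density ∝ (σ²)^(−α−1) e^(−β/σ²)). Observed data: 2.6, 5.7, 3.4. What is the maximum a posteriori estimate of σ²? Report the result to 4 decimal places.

Sum of squared deviations about the known mean: SS = (2.6−3)² + (5.7−3)² + (3.4−3)² = 7.61.
The Normal likelihood contributes (σ²)^(−n/2) exp(−SS/(2σ²)), so the posterior is Inverse-Gamma(α + n/2, β + SS/2) = Inverse-Gamma(7.5, 9.405).
The mode of Inverse-Gamma(a, b) is b/(a+1) = 9.405/8.5 ≈ 1.1065.

σ̂²_MAP = 1.1065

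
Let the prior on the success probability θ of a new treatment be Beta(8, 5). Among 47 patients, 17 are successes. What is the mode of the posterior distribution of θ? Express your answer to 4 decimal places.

Prior: Beta(8, 5).
Data: 17 successes in 47 trials. The binomial likelihood contributes θ^17(1−θ)^30, so the posterior is Beta(8+17, 5+30) = Beta(25, 35).
For Beta(a, b) with a, b > 1 the mode is (a−1)/(a+b−2) = 24/58 ≈ 0.4138.

θ̂_MAP = 0.4138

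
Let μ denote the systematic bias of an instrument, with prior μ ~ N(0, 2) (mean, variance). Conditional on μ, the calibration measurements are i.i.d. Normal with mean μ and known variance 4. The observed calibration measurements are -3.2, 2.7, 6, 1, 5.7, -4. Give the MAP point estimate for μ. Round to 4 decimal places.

n = 6; x̄ = ((-3.2) + 2.7 + 6 + 1 + 5.7 + (-4))/6 = 8.2/6 = 41/30 ≈ 1.3667.
For a Normal prior and Normal likelihood with known variance, the posterior is Normal; its mode equals its mean, the precision-weighted average.
Prior precision 1/σ₀² = 1/2 = 0.5; data precision n/σ² = 6/4 = 1.5.
μ̂ = (0.5·0 + 1.5·(41/30)) / (0.5 + 1.5) = 2.05/2 = 1.0250.

μ̂_MAP = 1.0250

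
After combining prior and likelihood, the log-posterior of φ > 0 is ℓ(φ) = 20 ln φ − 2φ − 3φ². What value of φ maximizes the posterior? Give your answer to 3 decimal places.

ℓ'(φ) = 20/φ − 2 − 6φ. Setting this to zero and multiplying by φ: 6φ² + 2φ − 20 = 0.
φ = (−2 + √(2² + 4·6·20)) / (2·6) = (−2 + √484) / 12 = (−2 + 22)/12 = 5/3.
ℓ''(φ) = −20/φ² − 6 < 0, confirming a maximum.

φ̂_MAP = 1.667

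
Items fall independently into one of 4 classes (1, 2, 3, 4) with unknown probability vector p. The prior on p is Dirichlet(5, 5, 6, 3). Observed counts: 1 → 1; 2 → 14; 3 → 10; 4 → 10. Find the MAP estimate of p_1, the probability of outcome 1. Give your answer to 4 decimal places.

MAP estimate: 0.1000

The posterior is Dirichlet(αᵢ + nᵢ) = Dirichlet(6, 19, 16, 13).
For a Dirichlet(a₁,…,a_K) with all aᵢ > 1, the mode has j-th component (aⱼ − 1)/(Σaᵢ − K).
Here Σaᵢ = 54 and K = 4, so p_1 = (6 − 1)/(54 − 4) = 5/50 ≈ 0.1000.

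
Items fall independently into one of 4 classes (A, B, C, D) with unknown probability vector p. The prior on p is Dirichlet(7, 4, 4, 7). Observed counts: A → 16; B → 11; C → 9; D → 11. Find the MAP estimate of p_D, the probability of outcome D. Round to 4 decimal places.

The posterior is Dirichlet(αᵢ + nᵢ) = Dirichlet(23, 15, 13, 18).
For a Dirichlet(a₁,…,a_K) with all aᵢ > 1, the mode has j-th component (aⱼ − 1)/(Σaᵢ − K).
Here Σaᵢ = 69 and K = 4, so p_D = (18 − 1)/(69 − 4) = 17/65 ≈ 0.2615.

MAP estimate of p_D = 0.2615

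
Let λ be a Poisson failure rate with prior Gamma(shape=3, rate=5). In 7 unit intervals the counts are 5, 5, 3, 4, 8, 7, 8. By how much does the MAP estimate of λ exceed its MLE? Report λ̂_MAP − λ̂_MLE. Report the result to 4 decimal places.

MAP − MLE = -2.2143

Σxᵢ = 40. Posterior is Gamma(43, 12); MAP = (43−1)/12 = 42/12 ≈ 3.50000.
MLE = x̄ = 40/7 ≈ 5.71429.
Difference = 42/12 − 40/7 = -31/14 ≈ -2.2143.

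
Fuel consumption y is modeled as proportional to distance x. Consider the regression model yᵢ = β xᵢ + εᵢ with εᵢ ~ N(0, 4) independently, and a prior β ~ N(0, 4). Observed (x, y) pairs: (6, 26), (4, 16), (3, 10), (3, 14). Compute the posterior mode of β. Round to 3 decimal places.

β̂_MAP = 4.113

log p(β | y) = −Σ(yᵢ − βxᵢ)²/(2·4) − β²/(2·4) + const.
Setting the derivative to zero: Σxᵢ(yᵢ − βxᵢ)/4 − β/4 = 0, so β = Σxᵢyᵢ / (Σxᵢ² + σ²/τ²).
Σxᵢyᵢ = 6·26 + 4·16 + 3·10 + 3·14 = 292; Σxᵢ² = 70; σ²/τ² = 1.
β̂_MAP = 292 / (70 + 1) = 292/71 ≈ 4.113.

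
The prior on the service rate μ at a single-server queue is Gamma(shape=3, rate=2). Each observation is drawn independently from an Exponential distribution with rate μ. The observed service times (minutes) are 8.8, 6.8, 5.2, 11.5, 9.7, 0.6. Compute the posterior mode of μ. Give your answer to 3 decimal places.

μ̂_MAP = 0.179

The Exponential(rate=μ) likelihood is ∝ μ^n e^(−μΣtᵢ). Here n = 6 and Σtᵢ = 8.8 + 6.8 + 5.2 + 11.5 + 9.7 + 0.6 = 42.6.
Posterior ∝ μ^2e^(−2μ) · μ^6e^(−42.6μ) = μ^8e^(−44.6μ), i.e. Gamma(9, 44.6).
Mode = (a−1)/b = 8/44.6 ≈ 0.179.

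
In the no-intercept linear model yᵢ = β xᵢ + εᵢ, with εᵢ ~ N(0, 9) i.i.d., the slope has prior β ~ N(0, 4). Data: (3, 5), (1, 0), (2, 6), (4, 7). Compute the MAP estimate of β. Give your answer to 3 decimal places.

log p(β | y) = −Σ(yᵢ − βxᵢ)²/(2·9) − β²/(2·4) + const.
Setting the derivative to zero: Σxᵢ(yᵢ − βxᵢ)/9 − β/4 = 0, so β = Σxᵢyᵢ / (Σxᵢ² + σ²/τ²).
Σxᵢyᵢ = 3·5 + 1·0 + 2·6 + 4·7 = 55; Σxᵢ² = 30; σ²/τ² = 2.25.
β̂_MAP = 55 / (30 + 2.25) = 55/32.25 ≈ 1.705.

β̂_MAP = 1.705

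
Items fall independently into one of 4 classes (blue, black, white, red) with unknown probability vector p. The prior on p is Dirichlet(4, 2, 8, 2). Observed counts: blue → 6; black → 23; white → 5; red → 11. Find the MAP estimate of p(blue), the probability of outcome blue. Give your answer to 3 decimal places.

MAP estimate of p(blue) = 0.158

The posterior is Dirichlet(αᵢ + nᵢ) = Dirichlet(10, 25, 13, 13).
For a Dirichlet(a₁,…,a_K) with all aᵢ > 1, the mode has j-th component (aⱼ − 1)/(Σaᵢ − K).
Here Σaᵢ = 61 and K = 4, so p(blue) = (10 − 1)/(61 − 4) = 9/57 ≈ 0.158.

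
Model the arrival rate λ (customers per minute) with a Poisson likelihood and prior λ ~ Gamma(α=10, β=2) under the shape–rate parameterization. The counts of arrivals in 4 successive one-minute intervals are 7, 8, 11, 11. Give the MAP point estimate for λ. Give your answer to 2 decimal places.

Σxᵢ = 7+8+11+11 = 37, with n = 4.
Posterior ∝ λ^9e^(−2λ) · λ^37e^(−4λ) = λ^46e^(−6λ), i.e. Gamma(shape=47, rate=6).
The mode of a Gamma(a, b) with a ≥ 1 (shape–rate) is (a−1)/b = 46/6 ≈ 7.67.

λ̂_MAP = 7.67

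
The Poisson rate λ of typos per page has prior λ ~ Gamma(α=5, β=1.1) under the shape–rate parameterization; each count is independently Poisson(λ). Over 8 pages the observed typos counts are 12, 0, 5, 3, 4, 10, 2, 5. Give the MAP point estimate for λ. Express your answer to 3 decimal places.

λ̂_MAP = 4.945

Σxᵢ = 12+0+5+3+4+10+2+5 = 41, with n = 8.
Posterior ∝ λ^4e^(−1.1λ) · λ^41e^(−8λ) = λ^45e^(−9.1λ), i.e. Gamma(shape=46, rate=9.1).
The mode of a Gamma(a, b) with a ≥ 1 (shape–rate) is (a−1)/b = 45/9.1 ≈ 4.945.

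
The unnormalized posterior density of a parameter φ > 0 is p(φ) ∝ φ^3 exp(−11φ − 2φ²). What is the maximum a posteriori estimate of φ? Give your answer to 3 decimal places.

ℓ'(φ) = 3/φ − 11 − 4φ. Setting this to zero and multiplying by φ: 4φ² + 11φ − 3 = 0.
φ = (−11 + √(11² + 4·4·3)) / (2·4) = (−11 + √169) / 8 = (−11 + 13)/8 = 1/4.
ℓ''(φ) = −3/φ² − 4 < 0, confirming a maximum.

φ̂_MAP = 0.250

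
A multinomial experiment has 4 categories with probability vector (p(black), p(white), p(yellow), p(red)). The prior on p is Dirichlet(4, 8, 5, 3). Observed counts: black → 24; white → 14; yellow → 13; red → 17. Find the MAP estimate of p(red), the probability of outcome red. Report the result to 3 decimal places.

MAP estimate of p(red) = 0.226

The posterior is Dirichlet(αᵢ + nᵢ) = Dirichlet(28, 22, 18, 20).
For a Dirichlet(a₁,…,a_K) with all aᵢ > 1, the mode has j-th component (aⱼ − 1)/(Σaᵢ − K).
Here Σaᵢ = 88 and K = 4, so p(red) = (20 − 1)/(88 − 4) = 19/84 ≈ 0.226.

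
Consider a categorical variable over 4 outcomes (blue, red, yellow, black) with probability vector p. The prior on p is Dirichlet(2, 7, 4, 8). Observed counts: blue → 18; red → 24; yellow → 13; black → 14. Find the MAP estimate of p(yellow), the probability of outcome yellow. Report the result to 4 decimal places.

The posterior is Dirichlet(αᵢ + nᵢ) = Dirichlet(20, 31, 17, 22).
For a Dirichlet(a₁,…,a_K) with all aᵢ > 1, the mode has j-th component (aⱼ − 1)/(Σaᵢ − K).
Here Σaᵢ = 90 and K = 4, so p(yellow) = (17 − 1)/(90 − 4) = 16/86 ≈ 0.1860.

MAP estimate of p(yellow) = 0.1860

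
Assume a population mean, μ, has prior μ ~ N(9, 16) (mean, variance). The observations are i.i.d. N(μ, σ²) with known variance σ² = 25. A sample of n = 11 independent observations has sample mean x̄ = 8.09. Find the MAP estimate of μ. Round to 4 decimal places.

n = 11, x̄ = 8.09.
For a Normal prior and Normal likelihood with known variance, the posterior is Normal; its mode equals its mean, the precision-weighted average.
Prior precision 1/σ₀² = 1/16 = 0.0625; data precision n/σ² = 11/25 = 0.44.
μ̂ = (0.0625·9 + 0.44·8.09) / (0.0625 + 0.44) = 4.1221/0.5025 = 41221/5025 ≈ 8.2032.

μ̂_MAP = 8.2032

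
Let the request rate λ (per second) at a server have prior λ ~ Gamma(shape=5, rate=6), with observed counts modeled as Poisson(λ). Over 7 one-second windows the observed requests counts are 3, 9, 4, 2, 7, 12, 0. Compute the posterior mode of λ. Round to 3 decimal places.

Σxᵢ = 3+9+4+2+7+12+0 = 37, with n = 7.
Posterior ∝ λ^4e^(−6λ) · λ^37e^(−7λ) = λ^41e^(−13λ), i.e. Gamma(shape=42, rate=13).
The mode of a Gamma(a, b) with a ≥ 1 (shape–rate) is (a−1)/b = 41/13 ≈ 3.154.

λ̂_MAP = 3.154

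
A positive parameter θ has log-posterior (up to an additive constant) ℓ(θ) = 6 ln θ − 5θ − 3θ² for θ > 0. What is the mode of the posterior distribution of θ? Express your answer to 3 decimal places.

θ̂_MAP = 0.667

ℓ'(θ) = 6/θ − 5 − 6θ. Setting this to zero and multiplying by θ: 6θ² + 5θ − 6 = 0.
θ = (−5 + √(5² + 4·6·6)) / (2·6) = (−5 + √169) / 12 = (−5 + 13)/12 = 2/3.
ℓ''(θ) = −6/θ² − 6 < 0, confirming a maximum.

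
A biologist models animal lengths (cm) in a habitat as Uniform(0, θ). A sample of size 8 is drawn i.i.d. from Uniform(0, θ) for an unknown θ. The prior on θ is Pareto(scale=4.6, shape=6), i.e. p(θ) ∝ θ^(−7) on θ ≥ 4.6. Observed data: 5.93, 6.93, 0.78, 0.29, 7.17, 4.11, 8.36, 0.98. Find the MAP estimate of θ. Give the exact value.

The Uniform(0, θ) likelihood is θ^(−n) for θ ≥ max(xᵢ), zero otherwise. Here max(xᵢ) = 8.36.
Posterior ∝ θ^(−7) · θ^(−8) = θ^(−15) on θ ≥ max(4.6, 8.36) = 8.36.
This density is strictly decreasing in θ, so the posterior mode lies at the lower boundary of the support.

θ̂_MAP = 8.36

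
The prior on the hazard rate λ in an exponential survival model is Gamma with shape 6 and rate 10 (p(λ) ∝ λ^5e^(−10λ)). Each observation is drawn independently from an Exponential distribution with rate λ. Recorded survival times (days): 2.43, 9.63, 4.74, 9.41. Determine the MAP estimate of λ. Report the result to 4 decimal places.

λ̂_MAP = 0.2486

The Exponential(rate=λ) likelihood is ∝ λ^n e^(−λΣtᵢ). Here n = 4 and Σtᵢ = 2.43 + 9.63 + 4.74 + 9.41 = 26.21.
Posterior ∝ λ^5e^(−10λ) · λ^4e^(−26.21λ) = λ^9e^(−36.21λ), i.e. Gamma(10, 36.21).
Mode = (a−1)/b = 9/36.21 ≈ 0.2486.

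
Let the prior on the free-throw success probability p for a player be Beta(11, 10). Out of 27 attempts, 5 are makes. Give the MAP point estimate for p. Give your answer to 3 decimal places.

Prior: Beta(11, 10).
Data: 5 successes in 27 trials. The binomial likelihood contributes p^5(1−p)^22, so the posterior is Beta(11+5, 10+22) = Beta(16, 32).
For Beta(a, b) with a, b > 1 the mode is (a−1)/(a+b−2) = 15/46 ≈ 0.326.

p̂_MAP = 0.326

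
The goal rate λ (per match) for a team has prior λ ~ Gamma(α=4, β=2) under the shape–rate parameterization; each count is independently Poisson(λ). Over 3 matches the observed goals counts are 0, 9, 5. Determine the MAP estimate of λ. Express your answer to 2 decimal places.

Σxᵢ = 0+9+5 = 14, with n = 3.
Posterior ∝ λ^3e^(−2λ) · λ^14e^(−3λ) = λ^17e^(−5λ), i.e. Gamma(shape=18, rate=5).
The mode of a Gamma(a, b) with a ≥ 1 (shape–rate) is (a−1)/b = 17/5 ≈ 3.40.

λ̂_MAP = 3.40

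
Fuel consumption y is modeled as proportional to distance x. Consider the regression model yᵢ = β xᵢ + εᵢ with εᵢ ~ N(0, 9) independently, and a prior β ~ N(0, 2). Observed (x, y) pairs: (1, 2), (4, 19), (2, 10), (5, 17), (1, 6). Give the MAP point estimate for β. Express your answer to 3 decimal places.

log p(β | y) = −Σ(yᵢ − βxᵢ)²/(2·9) − β²/(2·2) + const.
Setting the derivative to zero: Σxᵢ(yᵢ − βxᵢ)/9 − β/2 = 0, so β = Σxᵢyᵢ / (Σxᵢ² + σ²/τ²).
Σxᵢyᵢ = 1·2 + 4·19 + 2·10 + 5·17 + 1·6 = 189; Σxᵢ² = 47; σ²/τ² = 4.5.
β̂_MAP = 189 / (47 + 4.5) = 189/51.5 ≈ 3.670.

β̂_MAP = 3.670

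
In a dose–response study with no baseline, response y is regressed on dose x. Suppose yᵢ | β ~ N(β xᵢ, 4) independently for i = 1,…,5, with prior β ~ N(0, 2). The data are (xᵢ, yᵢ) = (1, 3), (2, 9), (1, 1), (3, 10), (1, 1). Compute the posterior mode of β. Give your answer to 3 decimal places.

β̂_MAP = 2.944

log p(β | y) = −Σ(yᵢ − βxᵢ)²/(2·4) − β²/(2·2) + const.
Setting the derivative to zero: Σxᵢ(yᵢ − βxᵢ)/4 − β/2 = 0, so β = Σxᵢyᵢ / (Σxᵢ² + σ²/τ²).
Σxᵢyᵢ = 1·3 + 2·9 + 1·1 + 3·10 + 1·1 = 53; Σxᵢ² = 16; σ²/τ² = 2.
β̂_MAP = 53 / (16 + 2) = 53/18 ≈ 2.944.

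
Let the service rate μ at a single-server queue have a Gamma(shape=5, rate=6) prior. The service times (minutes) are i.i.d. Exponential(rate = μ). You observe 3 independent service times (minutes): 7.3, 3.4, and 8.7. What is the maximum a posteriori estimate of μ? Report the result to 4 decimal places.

The Exponential(rate=μ) likelihood is ∝ μ^n e^(−μΣtᵢ). Here n = 3 and Σtᵢ = 7.3 + 3.4 + 8.7 = 19.4.
Posterior ∝ μ^4e^(−6μ) · μ^3e^(−19.4μ) = μ^7e^(−25.4μ), i.e. Gamma(8, 25.4).
Mode = (a−1)/b = 7/25.4 ≈ 0.2756.

μ̂_MAP = 0.2756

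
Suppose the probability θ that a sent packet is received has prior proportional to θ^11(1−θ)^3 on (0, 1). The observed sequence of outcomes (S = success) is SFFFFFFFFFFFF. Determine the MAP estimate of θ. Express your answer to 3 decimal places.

The prior density ∝ θ^11(1−θ)^3 is the kernel of Beta(12, 4).
Data: 1 success in 13 trials (from the sequence). The binomial likelihood contributes θ(1−θ)^12, so the posterior is Beta(12+1, 4+12) = Beta(13, 16).
For Beta(a, b) with a, b > 1 the mode is (a−1)/(a+b−2) = 12/27 ≈ 0.444.

θ̂_MAP = 0.444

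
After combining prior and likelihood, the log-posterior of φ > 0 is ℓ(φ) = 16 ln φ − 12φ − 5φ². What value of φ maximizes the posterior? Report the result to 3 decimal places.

ℓ'(φ) = 16/φ − 12 − 10φ. Setting this to zero and multiplying by φ: 10φ² + 12φ − 16 = 0.
φ = (−12 + √(12² + 4·10·16)) / (2·10) = (−12 + √784) / 20 = (−12 + 28)/20 = 4/5.
ℓ''(φ) = −16/φ² − 10 < 0, confirming a maximum.

φ̂_MAP = 0.800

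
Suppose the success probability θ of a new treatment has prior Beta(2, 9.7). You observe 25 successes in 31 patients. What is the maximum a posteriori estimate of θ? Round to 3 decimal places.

θ̂_MAP = 0.639

Prior: Beta(2, 9.7).
Data: 25 successes in 31 trials. The binomial likelihood contributes θ^25(1−θ)^6, so the posterior is Beta(2+25, 9.7+6) = Beta(27, 15.7).
For Beta(a, b) with a, b > 1 the mode is (a−1)/(a+b−2) = 26/40.7 ≈ 0.639.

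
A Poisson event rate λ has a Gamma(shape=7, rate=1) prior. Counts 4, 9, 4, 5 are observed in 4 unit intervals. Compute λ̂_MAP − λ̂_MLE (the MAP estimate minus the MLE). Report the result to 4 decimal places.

Σxᵢ = 22. Posterior is Gamma(29, 5); MAP = (29−1)/5 = 28/5 ≈ 5.60000.
MLE = x̄ = 22/4 ≈ 5.50000.
Difference = 28/5 − 22/4 = 1/10 ≈ 0.1000.

MAP − MLE = 0.1000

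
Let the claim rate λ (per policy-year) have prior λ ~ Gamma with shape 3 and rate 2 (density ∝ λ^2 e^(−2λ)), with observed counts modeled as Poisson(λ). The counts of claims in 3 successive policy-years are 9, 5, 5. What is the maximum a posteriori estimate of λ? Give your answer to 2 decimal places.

Σxᵢ = 9+5+5 = 19, with n = 3.
Posterior ∝ λ^2e^(−2λ) · λ^19e^(−3λ) = λ^21e^(−5λ), i.e. Gamma(shape=22, rate=5).
The mode of a Gamma(a, b) with a ≥ 1 (shape–rate) is (a−1)/b = 21/5 ≈ 4.20.

λ̂_MAP = 4.20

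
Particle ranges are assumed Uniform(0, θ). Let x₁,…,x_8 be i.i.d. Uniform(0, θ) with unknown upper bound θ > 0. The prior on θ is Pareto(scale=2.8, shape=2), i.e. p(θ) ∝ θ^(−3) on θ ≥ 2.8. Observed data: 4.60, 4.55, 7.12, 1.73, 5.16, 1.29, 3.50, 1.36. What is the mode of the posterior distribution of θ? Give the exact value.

θ̂_MAP = 7.12

The Uniform(0, θ) likelihood is θ^(−n) for θ ≥ max(xᵢ), zero otherwise. Here max(xᵢ) = 7.12.
Posterior ∝ θ^(−3) · θ^(−8) = θ^(−11) on θ ≥ max(2.8, 7.12) = 7.12.
This density is strictly decreasing in θ, so the posterior mode lies at the lower boundary of the support.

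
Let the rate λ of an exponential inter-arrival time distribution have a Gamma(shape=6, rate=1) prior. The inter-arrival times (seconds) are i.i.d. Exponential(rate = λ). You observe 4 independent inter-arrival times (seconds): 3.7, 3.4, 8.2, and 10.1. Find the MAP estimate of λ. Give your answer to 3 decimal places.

λ̂_MAP = 0.341

The Exponential(rate=λ) likelihood is ∝ λ^n e^(−λΣtᵢ). Here n = 4 and Σtᵢ = 3.7 + 3.4 + 8.2 + 10.1 = 25.4.
Posterior ∝ λ^5e^(−1λ) · λ^4e^(−25.4λ) = λ^9e^(−26.4λ), i.e. Gamma(10, 26.4).
Mode = (a−1)/b = 9/26.4 ≈ 0.341.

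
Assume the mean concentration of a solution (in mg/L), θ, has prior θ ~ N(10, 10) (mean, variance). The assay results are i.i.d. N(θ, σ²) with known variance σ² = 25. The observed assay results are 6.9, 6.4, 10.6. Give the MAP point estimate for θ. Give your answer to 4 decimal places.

n = 3; x̄ = (6.9 + 6.4 + 10.6)/3 = 23.9/3 = 239/30 ≈ 7.9667.
For a Normal prior and Normal likelihood with known variance, the posterior is Normal; its mode equals its mean, the precision-weighted average.
Prior precision 1/σ₀² = 1/10 = 0.1; data precision n/σ² = 3/25 = 0.12.
θ̂ = (0.1·10 + 0.12·(239/30)) / (0.1 + 0.12) = 1.956/0.22 = 489/55 ≈ 8.8909.

θ̂_MAP = 8.8909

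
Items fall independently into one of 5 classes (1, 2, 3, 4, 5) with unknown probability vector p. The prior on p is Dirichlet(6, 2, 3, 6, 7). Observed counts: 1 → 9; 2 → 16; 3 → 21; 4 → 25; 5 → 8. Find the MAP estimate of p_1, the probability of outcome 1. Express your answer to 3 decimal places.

MAP estimate: 0.143

The posterior is Dirichlet(αᵢ + nᵢ) = Dirichlet(15, 18, 24, 31, 15).
For a Dirichlet(a₁,…,a_K) with all aᵢ > 1, the mode has j-th component (aⱼ − 1)/(Σaᵢ − K).
Here Σaᵢ = 103 and K = 5, so p_1 = (15 − 1)/(103 − 5) = 14/98 ≈ 0.143.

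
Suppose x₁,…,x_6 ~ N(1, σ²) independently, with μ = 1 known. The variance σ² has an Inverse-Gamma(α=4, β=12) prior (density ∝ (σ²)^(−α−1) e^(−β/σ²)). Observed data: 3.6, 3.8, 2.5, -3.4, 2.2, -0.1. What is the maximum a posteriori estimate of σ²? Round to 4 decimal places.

σ̂²_MAP = 3.9288

Sum of squared deviations about the known mean: SS = (3.6−1)² + (3.8−1)² + (2.5−1)² + (-3.4−1)² + (2.2−1)² + (-0.1−1)² = 38.86.
The Normal likelihood contributes (σ²)^(−n/2) exp(−SS/(2σ²)), so the posterior is Inverse-Gamma(α + n/2, β + SS/2) = Inverse-Gamma(7, 31.43).
The mode of Inverse-Gamma(a, b) is b/(a+1) = 31.43/8 ≈ 3.9288.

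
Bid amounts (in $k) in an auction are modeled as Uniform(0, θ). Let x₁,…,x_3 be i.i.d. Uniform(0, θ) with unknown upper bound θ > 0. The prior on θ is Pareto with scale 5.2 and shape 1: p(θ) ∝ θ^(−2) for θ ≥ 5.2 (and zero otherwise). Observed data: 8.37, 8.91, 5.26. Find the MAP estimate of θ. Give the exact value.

θ̂_MAP = 8.91

The Uniform(0, θ) likelihood is θ^(−n) for θ ≥ max(xᵢ), zero otherwise. Here max(xᵢ) = 8.91.
Posterior ∝ θ^(−2) · θ^(−3) = θ^(−5) on θ ≥ max(5.2, 8.91) = 8.91.
This density is strictly decreasing in θ, so the posterior mode lies at the lower boundary of the support.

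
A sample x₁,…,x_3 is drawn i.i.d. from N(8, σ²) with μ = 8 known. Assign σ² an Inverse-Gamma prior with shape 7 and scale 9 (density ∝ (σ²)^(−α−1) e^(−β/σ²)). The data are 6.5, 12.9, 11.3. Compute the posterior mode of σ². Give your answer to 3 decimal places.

Sum of squared deviations about the known mean: SS = (6.5−8)² + (12.9−8)² + (11.3−8)² = 37.15.
The Normal likelihood contributes (σ²)^(−n/2) exp(−SS/(2σ²)), so the posterior is Inverse-Gamma(α + n/2, β + SS/2) = Inverse-Gamma(8.5, 27.575).
The mode of Inverse-Gamma(a, b) is b/(a+1) = 27.575/9.5 ≈ 2.903.

σ̂²_MAP = 2.903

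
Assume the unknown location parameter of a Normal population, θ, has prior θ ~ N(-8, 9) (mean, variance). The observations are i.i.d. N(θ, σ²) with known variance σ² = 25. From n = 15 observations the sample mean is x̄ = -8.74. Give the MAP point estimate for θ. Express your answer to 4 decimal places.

n = 15, x̄ = -8.74.
For a Normal prior and Normal likelihood with known variance, the posterior is Normal; its mode equals its mean, the precision-weighted average.
Prior precision 1/σ₀² = 1/9; data precision n/σ² = 15/25 = 0.6.
θ̂ = ((1/9)·(-8) + 0.6·(-8.74)) / (1/9 + 0.6) = (-13799/2250)/(32/45) = -8.624375 ≈ -8.6244.

θ̂_MAP = -8.6244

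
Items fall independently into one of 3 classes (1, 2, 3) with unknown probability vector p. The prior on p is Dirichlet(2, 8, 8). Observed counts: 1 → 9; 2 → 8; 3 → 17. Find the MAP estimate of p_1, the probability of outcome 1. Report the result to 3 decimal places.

The posterior is Dirichlet(αᵢ + nᵢ) = Dirichlet(11, 16, 25).
For a Dirichlet(a₁,…,a_K) with all aᵢ > 1, the mode has j-th component (aⱼ − 1)/(Σaᵢ − K).
Here Σaᵢ = 52 and K = 3, so p_1 = (11 − 1)/(52 − 3) = 10/49 ≈ 0.204.

MAP estimate: 0.204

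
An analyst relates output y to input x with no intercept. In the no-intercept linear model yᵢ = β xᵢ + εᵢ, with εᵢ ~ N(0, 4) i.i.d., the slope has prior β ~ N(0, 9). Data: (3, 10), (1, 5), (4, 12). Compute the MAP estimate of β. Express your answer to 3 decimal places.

β̂_MAP = 3.139

log p(β | y) = −Σ(yᵢ − βxᵢ)²/(2·4) − β²/(2·9) + const.
Setting the derivative to zero: Σxᵢ(yᵢ − βxᵢ)/4 − β/9 = 0, so β = Σxᵢyᵢ / (Σxᵢ² + σ²/τ²).
Σxᵢyᵢ = 3·10 + 1·5 + 4·12 = 83; Σxᵢ² = 26; σ²/τ² = 4/9.
β̂_MAP = 83 / (26 + 4/9) = 83/(238/9) = 747/238 ≈ 3.139.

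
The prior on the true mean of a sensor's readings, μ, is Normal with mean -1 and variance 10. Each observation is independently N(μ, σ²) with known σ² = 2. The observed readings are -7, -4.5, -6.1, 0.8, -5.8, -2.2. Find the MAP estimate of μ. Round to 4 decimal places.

μ̂_MAP = -4.0323

n = 6; x̄ = ((-7) + (-4.5) + (-6.1) + 0.8 + (-5.8) + (-2.2))/6 = -24.8/6 = -62/15 ≈ -4.1333.
For a Normal prior and Normal likelihood with known variance, the posterior is Normal; its mode equals its mean, the precision-weighted average.
Prior precision 1/σ₀² = 1/10 = 0.1; data precision n/σ² = 6/2 = 3.
μ̂ = (0.1·(-1) + 3·(-62/15)) / (0.1 + 3) = (-12.5)/3.1 = -125/31 ≈ -4.0323.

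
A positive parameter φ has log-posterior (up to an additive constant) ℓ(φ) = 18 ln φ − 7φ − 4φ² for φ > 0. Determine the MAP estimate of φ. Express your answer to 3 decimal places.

ℓ'(φ) = 18/φ − 7 − 8φ. Setting this to zero and multiplying by φ: 8φ² + 7φ − 18 = 0.
φ = (−7 + √(7² + 4·8·18)) / (2·8) = (−7 + √625) / 16 = (−7 + 25)/16 = 9/8.
ℓ''(φ) = −18/φ² − 8 < 0, confirming a maximum.

φ̂_MAP = 1.125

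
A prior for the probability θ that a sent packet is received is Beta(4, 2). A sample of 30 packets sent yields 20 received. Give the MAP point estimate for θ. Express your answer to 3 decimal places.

θ̂_MAP = 0.676

Prior: Beta(4, 2).
Data: 20 successes in 30 trials. The binomial likelihood contributes θ^20(1−θ)^10, so the posterior is Beta(4+20, 2+10) = Beta(24, 12).
For Beta(a, b) with a, b > 1 the mode is (a−1)/(a+b−2) = 23/34 ≈ 0.676.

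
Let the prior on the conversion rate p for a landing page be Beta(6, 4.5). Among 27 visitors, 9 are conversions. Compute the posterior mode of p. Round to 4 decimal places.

p̂_MAP = 0.3944

Prior: Beta(6, 4.5).
Data: 9 successes in 27 trials. The binomial likelihood contributes p^9(1−p)^18, so the posterior is Beta(6+9, 4.5+18) = Beta(15, 22.5).
For Beta(a, b) with a, b > 1 the mode is (a−1)/(a+b−2) = 14/35.5 ≈ 0.3944.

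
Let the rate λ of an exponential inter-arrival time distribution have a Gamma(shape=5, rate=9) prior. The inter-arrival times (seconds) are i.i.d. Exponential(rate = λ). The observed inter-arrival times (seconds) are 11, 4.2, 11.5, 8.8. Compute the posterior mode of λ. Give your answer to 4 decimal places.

The Exponential(rate=λ) likelihood is ∝ λ^n e^(−λΣtᵢ). Here n = 4 and Σtᵢ = 11 + 4.2 + 11.5 + 8.8 = 35.5.
Posterior ∝ λ^4e^(−9λ) · λ^4e^(−35.5λ) = λ^8e^(−44.5λ), i.e. Gamma(9, 44.5).
Mode = (a−1)/b = 8/44.5 ≈ 0.1798.

λ̂_MAP = 0.1798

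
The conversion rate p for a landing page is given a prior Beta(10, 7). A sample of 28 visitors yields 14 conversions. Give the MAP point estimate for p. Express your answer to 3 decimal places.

Prior: Beta(10, 7).
Data: 14 successes in 28 trials. The binomial likelihood contributes p^14(1−p)^14, so the posterior is Beta(10+14, 7+14) = Beta(24, 21).
For Beta(a, b) with a, b > 1 the mode is (a−1)/(a+b−2) = 23/43 ≈ 0.535.

p̂_MAP = 0.535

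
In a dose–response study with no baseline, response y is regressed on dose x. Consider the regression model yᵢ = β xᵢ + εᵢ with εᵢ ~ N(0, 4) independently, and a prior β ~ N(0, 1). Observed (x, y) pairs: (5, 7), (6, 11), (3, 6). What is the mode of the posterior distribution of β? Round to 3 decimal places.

log p(β | y) = −Σ(yᵢ − βxᵢ)²/(2·4) − β²/(2·1) + const.
Setting the derivative to zero: Σxᵢ(yᵢ − βxᵢ)/4 − β/1 = 0, so β = Σxᵢyᵢ / (Σxᵢ² + σ²/τ²).
Σxᵢyᵢ = 5·7 + 6·11 + 3·6 = 119; Σxᵢ² = 70; σ²/τ² = 4.
β̂_MAP = 119 / (70 + 4) = 119/74 ≈ 1.608.

β̂_MAP = 1.608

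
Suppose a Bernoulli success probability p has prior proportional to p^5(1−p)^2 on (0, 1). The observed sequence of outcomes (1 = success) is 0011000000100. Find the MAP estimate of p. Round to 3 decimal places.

The prior density ∝ p^5(1−p)^2 is the kernel of Beta(6, 3).
Data: 3 successes in 13 trials (from the sequence). The binomial likelihood contributes p^3(1−p)^10, so the posterior is Beta(6+3, 3+10) = Beta(9, 13).
For Beta(a, b) with a, b > 1 the mode is (a−1)/(a+b−2) = 8/20 ≈ 0.400.

p̂_MAP = 0.400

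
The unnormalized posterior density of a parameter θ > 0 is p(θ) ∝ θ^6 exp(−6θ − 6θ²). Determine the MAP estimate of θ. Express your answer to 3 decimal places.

ℓ'(θ) = 6/θ − 6 − 12θ. Setting this to zero and multiplying by θ: 12θ² + 6θ − 6 = 0.
θ = (−6 + √(6² + 4·12·6)) / (2·12) = (−6 + √324) / 24 = (−6 + 18)/24 = 1/2.
ℓ''(θ) = −6/θ² − 12 < 0, confirming a maximum.

θ̂_MAP = 0.500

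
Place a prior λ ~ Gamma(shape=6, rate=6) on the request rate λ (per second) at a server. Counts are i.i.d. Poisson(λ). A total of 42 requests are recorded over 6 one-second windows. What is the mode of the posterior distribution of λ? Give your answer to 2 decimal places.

λ̂_MAP = 3.92

Σxᵢ = 42, n = 6.
Posterior ∝ λ^5e^(−6λ) · λ^42e^(−6λ) = λ^47e^(−12λ), i.e. Gamma(shape=48, rate=12).
The mode of a Gamma(a, b) with a ≥ 1 (shape–rate) is (a−1)/b = 47/12 ≈ 3.92.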